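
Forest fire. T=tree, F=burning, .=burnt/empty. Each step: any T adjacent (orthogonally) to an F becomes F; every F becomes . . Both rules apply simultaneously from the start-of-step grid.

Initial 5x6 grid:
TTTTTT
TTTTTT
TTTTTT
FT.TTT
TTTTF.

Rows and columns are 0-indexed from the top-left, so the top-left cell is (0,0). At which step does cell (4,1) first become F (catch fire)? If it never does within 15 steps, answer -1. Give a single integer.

Step 1: cell (4,1)='T' (+5 fires, +2 burnt)
Step 2: cell (4,1)='F' (+7 fires, +5 burnt)
  -> target ignites at step 2
Step 3: cell (4,1)='.' (+6 fires, +7 burnt)
Step 4: cell (4,1)='.' (+5 fires, +6 burnt)
Step 5: cell (4,1)='.' (+3 fires, +5 burnt)
Step 6: cell (4,1)='.' (+0 fires, +3 burnt)
  fire out at step 6

2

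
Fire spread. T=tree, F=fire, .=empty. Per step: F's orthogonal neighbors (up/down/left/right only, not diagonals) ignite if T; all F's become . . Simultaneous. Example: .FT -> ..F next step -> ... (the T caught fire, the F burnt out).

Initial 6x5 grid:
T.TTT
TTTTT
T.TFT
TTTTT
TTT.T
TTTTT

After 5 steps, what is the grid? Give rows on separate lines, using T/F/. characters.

Step 1: 4 trees catch fire, 1 burn out
  T.TTT
  TTTFT
  T.F.F
  TTTFT
  TTT.T
  TTTTT
Step 2: 5 trees catch fire, 4 burn out
  T.TFT
  TTF.F
  T....
  TTF.F
  TTT.T
  TTTTT
Step 3: 6 trees catch fire, 5 burn out
  T.F.F
  TF...
  T....
  TF...
  TTF.F
  TTTTT
Step 4: 5 trees catch fire, 6 burn out
  T....
  F....
  T....
  F....
  TF...
  TTFTF
Step 5: 5 trees catch fire, 5 burn out
  F....
  .....
  F....
  .....
  F....
  TF.F.

F....
.....
F....
.....
F....
TF.F.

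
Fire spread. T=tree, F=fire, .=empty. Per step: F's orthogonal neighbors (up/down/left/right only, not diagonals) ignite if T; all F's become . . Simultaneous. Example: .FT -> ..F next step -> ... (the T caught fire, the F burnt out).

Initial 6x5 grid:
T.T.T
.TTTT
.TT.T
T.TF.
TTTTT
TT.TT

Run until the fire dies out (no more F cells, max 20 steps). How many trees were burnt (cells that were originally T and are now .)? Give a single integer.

Answer: 20

Derivation:
Step 1: +2 fires, +1 burnt (F count now 2)
Step 2: +4 fires, +2 burnt (F count now 4)
Step 3: +4 fires, +4 burnt (F count now 4)
Step 4: +5 fires, +4 burnt (F count now 5)
Step 5: +3 fires, +5 burnt (F count now 3)
Step 6: +2 fires, +3 burnt (F count now 2)
Step 7: +0 fires, +2 burnt (F count now 0)
Fire out after step 7
Initially T: 21, now '.': 29
Total burnt (originally-T cells now '.'): 20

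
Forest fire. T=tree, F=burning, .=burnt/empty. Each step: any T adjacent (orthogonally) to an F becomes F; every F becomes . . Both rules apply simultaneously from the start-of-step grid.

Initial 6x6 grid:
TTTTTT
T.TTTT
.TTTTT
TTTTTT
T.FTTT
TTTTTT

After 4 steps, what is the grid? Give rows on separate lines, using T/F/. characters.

Step 1: 3 trees catch fire, 1 burn out
  TTTTTT
  T.TTTT
  .TTTTT
  TTFTTT
  T..FTT
  TTFTTT
Step 2: 6 trees catch fire, 3 burn out
  TTTTTT
  T.TTTT
  .TFTTT
  TF.FTT
  T...FT
  TF.FTT
Step 3: 8 trees catch fire, 6 burn out
  TTTTTT
  T.FTTT
  .F.FTT
  F...FT
  T....F
  F...FT
Step 4: 6 trees catch fire, 8 burn out
  TTFTTT
  T..FTT
  ....FT
  .....F
  F.....
  .....F

TTFTTT
T..FTT
....FT
.....F
F.....
.....F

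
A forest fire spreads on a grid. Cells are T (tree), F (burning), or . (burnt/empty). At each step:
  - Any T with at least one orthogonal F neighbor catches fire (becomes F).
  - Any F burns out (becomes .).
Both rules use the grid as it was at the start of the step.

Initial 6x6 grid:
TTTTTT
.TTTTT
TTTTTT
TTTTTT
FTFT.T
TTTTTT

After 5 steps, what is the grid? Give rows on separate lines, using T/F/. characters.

Step 1: 6 trees catch fire, 2 burn out
  TTTTTT
  .TTTTT
  TTTTTT
  FTFTTT
  .F.F.T
  FTFTTT
Step 2: 6 trees catch fire, 6 burn out
  TTTTTT
  .TTTTT
  FTFTTT
  .F.FTT
  .....T
  .F.FTT
Step 3: 5 trees catch fire, 6 burn out
  TTTTTT
  .TFTTT
  .F.FTT
  ....FT
  .....T
  ....FT
Step 4: 6 trees catch fire, 5 burn out
  TTFTTT
  .F.FTT
  ....FT
  .....F
  .....T
  .....F
Step 5: 5 trees catch fire, 6 burn out
  TF.FTT
  ....FT
  .....F
  ......
  .....F
  ......

TF.FTT
....FT
.....F
......
.....F
......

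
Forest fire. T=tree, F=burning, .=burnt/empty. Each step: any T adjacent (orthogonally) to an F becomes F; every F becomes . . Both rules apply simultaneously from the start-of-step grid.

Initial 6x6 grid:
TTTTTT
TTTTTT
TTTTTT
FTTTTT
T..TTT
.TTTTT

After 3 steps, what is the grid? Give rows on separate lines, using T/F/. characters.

Step 1: 3 trees catch fire, 1 burn out
  TTTTTT
  TTTTTT
  FTTTTT
  .FTTTT
  F..TTT
  .TTTTT
Step 2: 3 trees catch fire, 3 burn out
  TTTTTT
  FTTTTT
  .FTTTT
  ..FTTT
  ...TTT
  .TTTTT
Step 3: 4 trees catch fire, 3 burn out
  FTTTTT
  .FTTTT
  ..FTTT
  ...FTT
  ...TTT
  .TTTTT

FTTTTT
.FTTTT
..FTTT
...FTT
...TTT
.TTTTT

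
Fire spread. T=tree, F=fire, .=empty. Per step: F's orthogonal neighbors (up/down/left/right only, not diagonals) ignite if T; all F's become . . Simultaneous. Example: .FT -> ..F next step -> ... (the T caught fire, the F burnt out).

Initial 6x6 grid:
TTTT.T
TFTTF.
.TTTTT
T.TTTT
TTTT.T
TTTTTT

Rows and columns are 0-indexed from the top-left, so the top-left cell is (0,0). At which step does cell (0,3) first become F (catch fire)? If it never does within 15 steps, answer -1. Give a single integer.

Step 1: cell (0,3)='T' (+6 fires, +2 burnt)
Step 2: cell (0,3)='F' (+7 fires, +6 burnt)
  -> target ignites at step 2
Step 3: cell (0,3)='.' (+3 fires, +7 burnt)
Step 4: cell (0,3)='.' (+3 fires, +3 burnt)
Step 5: cell (0,3)='.' (+4 fires, +3 burnt)
Step 6: cell (0,3)='.' (+3 fires, +4 burnt)
Step 7: cell (0,3)='.' (+2 fires, +3 burnt)
Step 8: cell (0,3)='.' (+0 fires, +2 burnt)
  fire out at step 8

2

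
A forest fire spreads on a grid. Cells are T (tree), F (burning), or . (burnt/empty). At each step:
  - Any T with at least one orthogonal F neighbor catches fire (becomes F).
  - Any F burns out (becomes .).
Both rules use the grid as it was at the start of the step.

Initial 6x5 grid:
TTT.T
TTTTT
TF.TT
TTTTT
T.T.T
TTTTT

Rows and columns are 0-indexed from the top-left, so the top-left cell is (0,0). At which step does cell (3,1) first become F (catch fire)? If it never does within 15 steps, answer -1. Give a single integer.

Step 1: cell (3,1)='F' (+3 fires, +1 burnt)
  -> target ignites at step 1
Step 2: cell (3,1)='.' (+5 fires, +3 burnt)
Step 3: cell (3,1)='.' (+6 fires, +5 burnt)
Step 4: cell (3,1)='.' (+5 fires, +6 burnt)
Step 5: cell (3,1)='.' (+5 fires, +5 burnt)
Step 6: cell (3,1)='.' (+1 fires, +5 burnt)
Step 7: cell (3,1)='.' (+0 fires, +1 burnt)
  fire out at step 7

1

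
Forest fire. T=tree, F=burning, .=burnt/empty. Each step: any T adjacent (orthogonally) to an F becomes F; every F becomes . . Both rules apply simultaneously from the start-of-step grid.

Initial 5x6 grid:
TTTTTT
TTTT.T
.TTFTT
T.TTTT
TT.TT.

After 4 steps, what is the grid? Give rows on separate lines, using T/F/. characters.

Step 1: 4 trees catch fire, 1 burn out
  TTTTTT
  TTTF.T
  .TF.FT
  T.TFTT
  TT.TT.
Step 2: 7 trees catch fire, 4 burn out
  TTTFTT
  TTF..T
  .F...F
  T.F.FT
  TT.FT.
Step 3: 6 trees catch fire, 7 burn out
  TTF.FT
  TF...F
  ......
  T....F
  TT..F.
Step 4: 3 trees catch fire, 6 burn out
  TF...F
  F.....
  ......
  T.....
  TT....

TF...F
F.....
......
T.....
TT....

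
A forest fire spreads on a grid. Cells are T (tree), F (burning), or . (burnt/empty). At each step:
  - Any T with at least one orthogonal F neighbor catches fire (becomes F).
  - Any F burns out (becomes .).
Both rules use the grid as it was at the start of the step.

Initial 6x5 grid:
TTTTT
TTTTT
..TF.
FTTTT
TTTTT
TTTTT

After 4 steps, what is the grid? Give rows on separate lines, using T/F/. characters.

Step 1: 5 trees catch fire, 2 burn out
  TTTTT
  TTTFT
  ..F..
  .FTFT
  FTTTT
  TTTTT
Step 2: 8 trees catch fire, 5 burn out
  TTTFT
  TTF.F
  .....
  ..F.F
  .FTFT
  FTTTT
Step 3: 7 trees catch fire, 8 burn out
  TTF.F
  TF...
  .....
  .....
  ..F.F
  .FTFT
Step 4: 4 trees catch fire, 7 burn out
  TF...
  F....
  .....
  .....
  .....
  ..F.F

TF...
F....
.....
.....
.....
..F.F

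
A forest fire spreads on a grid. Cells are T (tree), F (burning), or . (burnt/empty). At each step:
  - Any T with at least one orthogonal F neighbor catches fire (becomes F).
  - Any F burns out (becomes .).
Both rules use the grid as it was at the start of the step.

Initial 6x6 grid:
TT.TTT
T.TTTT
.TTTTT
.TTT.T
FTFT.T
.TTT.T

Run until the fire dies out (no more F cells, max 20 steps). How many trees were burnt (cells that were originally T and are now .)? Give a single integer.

Answer: 23

Derivation:
Step 1: +4 fires, +2 burnt (F count now 4)
Step 2: +5 fires, +4 burnt (F count now 5)
Step 3: +3 fires, +5 burnt (F count now 3)
Step 4: +2 fires, +3 burnt (F count now 2)
Step 5: +3 fires, +2 burnt (F count now 3)
Step 6: +3 fires, +3 burnt (F count now 3)
Step 7: +2 fires, +3 burnt (F count now 2)
Step 8: +1 fires, +2 burnt (F count now 1)
Step 9: +0 fires, +1 burnt (F count now 0)
Fire out after step 9
Initially T: 26, now '.': 33
Total burnt (originally-T cells now '.'): 23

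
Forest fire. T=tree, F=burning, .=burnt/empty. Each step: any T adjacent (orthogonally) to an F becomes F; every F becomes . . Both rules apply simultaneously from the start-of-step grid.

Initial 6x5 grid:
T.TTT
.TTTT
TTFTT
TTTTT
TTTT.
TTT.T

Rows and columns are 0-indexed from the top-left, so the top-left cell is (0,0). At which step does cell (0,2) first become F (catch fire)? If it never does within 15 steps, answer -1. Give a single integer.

Step 1: cell (0,2)='T' (+4 fires, +1 burnt)
Step 2: cell (0,2)='F' (+8 fires, +4 burnt)
  -> target ignites at step 2
Step 3: cell (0,2)='.' (+7 fires, +8 burnt)
Step 4: cell (0,2)='.' (+3 fires, +7 burnt)
Step 5: cell (0,2)='.' (+1 fires, +3 burnt)
Step 6: cell (0,2)='.' (+0 fires, +1 burnt)
  fire out at step 6

2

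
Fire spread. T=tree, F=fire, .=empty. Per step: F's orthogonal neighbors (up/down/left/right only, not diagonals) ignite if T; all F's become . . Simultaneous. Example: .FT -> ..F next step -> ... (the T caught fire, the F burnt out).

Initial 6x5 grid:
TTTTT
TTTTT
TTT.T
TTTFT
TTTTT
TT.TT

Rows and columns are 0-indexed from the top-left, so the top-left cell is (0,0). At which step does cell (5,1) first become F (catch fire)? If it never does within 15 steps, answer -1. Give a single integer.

Step 1: cell (5,1)='T' (+3 fires, +1 burnt)
Step 2: cell (5,1)='T' (+6 fires, +3 burnt)
Step 3: cell (5,1)='T' (+6 fires, +6 burnt)
Step 4: cell (5,1)='F' (+7 fires, +6 burnt)
  -> target ignites at step 4
Step 5: cell (5,1)='.' (+4 fires, +7 burnt)
Step 6: cell (5,1)='.' (+1 fires, +4 burnt)
Step 7: cell (5,1)='.' (+0 fires, +1 burnt)
  fire out at step 7

4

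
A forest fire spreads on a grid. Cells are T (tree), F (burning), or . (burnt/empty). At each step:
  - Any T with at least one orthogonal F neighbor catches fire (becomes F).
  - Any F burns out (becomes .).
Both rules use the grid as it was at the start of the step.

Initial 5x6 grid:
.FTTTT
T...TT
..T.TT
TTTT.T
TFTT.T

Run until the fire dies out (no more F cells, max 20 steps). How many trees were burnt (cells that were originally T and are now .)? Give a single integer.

Answer: 18

Derivation:
Step 1: +4 fires, +2 burnt (F count now 4)
Step 2: +4 fires, +4 burnt (F count now 4)
Step 3: +3 fires, +4 burnt (F count now 3)
Step 4: +2 fires, +3 burnt (F count now 2)
Step 5: +2 fires, +2 burnt (F count now 2)
Step 6: +1 fires, +2 burnt (F count now 1)
Step 7: +1 fires, +1 burnt (F count now 1)
Step 8: +1 fires, +1 burnt (F count now 1)
Step 9: +0 fires, +1 burnt (F count now 0)
Fire out after step 9
Initially T: 19, now '.': 29
Total burnt (originally-T cells now '.'): 18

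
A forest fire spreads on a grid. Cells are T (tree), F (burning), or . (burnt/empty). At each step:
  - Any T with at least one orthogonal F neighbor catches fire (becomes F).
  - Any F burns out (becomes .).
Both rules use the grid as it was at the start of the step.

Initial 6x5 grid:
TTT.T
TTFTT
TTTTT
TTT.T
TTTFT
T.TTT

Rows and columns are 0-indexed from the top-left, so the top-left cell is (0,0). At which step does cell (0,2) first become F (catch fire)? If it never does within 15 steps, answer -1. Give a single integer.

Step 1: cell (0,2)='F' (+7 fires, +2 burnt)
  -> target ignites at step 1
Step 2: cell (0,2)='.' (+10 fires, +7 burnt)
Step 3: cell (0,2)='.' (+6 fires, +10 burnt)
Step 4: cell (0,2)='.' (+2 fires, +6 burnt)
Step 5: cell (0,2)='.' (+0 fires, +2 burnt)
  fire out at step 5

1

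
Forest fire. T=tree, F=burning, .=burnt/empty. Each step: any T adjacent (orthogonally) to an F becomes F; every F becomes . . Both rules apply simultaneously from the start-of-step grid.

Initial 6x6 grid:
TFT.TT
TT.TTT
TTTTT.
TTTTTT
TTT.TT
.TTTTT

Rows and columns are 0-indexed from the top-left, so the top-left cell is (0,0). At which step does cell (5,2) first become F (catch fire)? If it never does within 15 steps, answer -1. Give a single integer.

Step 1: cell (5,2)='T' (+3 fires, +1 burnt)
Step 2: cell (5,2)='T' (+2 fires, +3 burnt)
Step 3: cell (5,2)='T' (+3 fires, +2 burnt)
Step 4: cell (5,2)='T' (+4 fires, +3 burnt)
Step 5: cell (5,2)='T' (+6 fires, +4 burnt)
Step 6: cell (5,2)='F' (+3 fires, +6 burnt)
  -> target ignites at step 6
Step 7: cell (5,2)='.' (+5 fires, +3 burnt)
Step 8: cell (5,2)='.' (+3 fires, +5 burnt)
Step 9: cell (5,2)='.' (+1 fires, +3 burnt)
Step 10: cell (5,2)='.' (+0 fires, +1 burnt)
  fire out at step 10

6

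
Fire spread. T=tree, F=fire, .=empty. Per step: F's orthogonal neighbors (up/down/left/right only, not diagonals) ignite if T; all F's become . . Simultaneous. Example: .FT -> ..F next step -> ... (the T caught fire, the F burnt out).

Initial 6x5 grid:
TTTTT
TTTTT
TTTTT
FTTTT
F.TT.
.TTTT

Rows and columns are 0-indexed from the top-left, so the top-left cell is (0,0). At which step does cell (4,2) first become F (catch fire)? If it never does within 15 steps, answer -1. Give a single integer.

Step 1: cell (4,2)='T' (+2 fires, +2 burnt)
Step 2: cell (4,2)='T' (+3 fires, +2 burnt)
Step 3: cell (4,2)='F' (+5 fires, +3 burnt)
  -> target ignites at step 3
Step 4: cell (4,2)='.' (+6 fires, +5 burnt)
Step 5: cell (4,2)='.' (+5 fires, +6 burnt)
Step 6: cell (4,2)='.' (+3 fires, +5 burnt)
Step 7: cell (4,2)='.' (+1 fires, +3 burnt)
Step 8: cell (4,2)='.' (+0 fires, +1 burnt)
  fire out at step 8

3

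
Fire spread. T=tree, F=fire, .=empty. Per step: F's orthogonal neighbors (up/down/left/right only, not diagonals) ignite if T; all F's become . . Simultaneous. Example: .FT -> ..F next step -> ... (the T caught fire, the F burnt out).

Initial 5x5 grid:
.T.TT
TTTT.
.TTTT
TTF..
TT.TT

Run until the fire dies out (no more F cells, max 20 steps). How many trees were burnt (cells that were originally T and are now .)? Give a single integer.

Answer: 15

Derivation:
Step 1: +2 fires, +1 burnt (F count now 2)
Step 2: +5 fires, +2 burnt (F count now 5)
Step 3: +4 fires, +5 burnt (F count now 4)
Step 4: +3 fires, +4 burnt (F count now 3)
Step 5: +1 fires, +3 burnt (F count now 1)
Step 6: +0 fires, +1 burnt (F count now 0)
Fire out after step 6
Initially T: 17, now '.': 23
Total burnt (originally-T cells now '.'): 15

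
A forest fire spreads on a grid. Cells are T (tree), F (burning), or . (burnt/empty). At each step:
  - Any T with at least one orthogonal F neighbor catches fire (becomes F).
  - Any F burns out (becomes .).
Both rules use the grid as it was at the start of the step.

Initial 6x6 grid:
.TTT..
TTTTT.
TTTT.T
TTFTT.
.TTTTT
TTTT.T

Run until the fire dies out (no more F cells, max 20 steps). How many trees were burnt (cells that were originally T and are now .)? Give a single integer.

Answer: 26

Derivation:
Step 1: +4 fires, +1 burnt (F count now 4)
Step 2: +8 fires, +4 burnt (F count now 8)
Step 3: +7 fires, +8 burnt (F count now 7)
Step 4: +6 fires, +7 burnt (F count now 6)
Step 5: +1 fires, +6 burnt (F count now 1)
Step 6: +0 fires, +1 burnt (F count now 0)
Fire out after step 6
Initially T: 27, now '.': 35
Total burnt (originally-T cells now '.'): 26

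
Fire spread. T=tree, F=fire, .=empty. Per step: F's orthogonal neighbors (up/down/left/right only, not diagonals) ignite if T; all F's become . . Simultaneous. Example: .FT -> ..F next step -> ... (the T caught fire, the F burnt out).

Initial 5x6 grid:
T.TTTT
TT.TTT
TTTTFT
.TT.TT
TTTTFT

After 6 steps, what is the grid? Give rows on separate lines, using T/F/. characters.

Step 1: 6 trees catch fire, 2 burn out
  T.TTTT
  TT.TFT
  TTTF.F
  .TT.FT
  TTTF.F
Step 2: 6 trees catch fire, 6 burn out
  T.TTFT
  TT.F.F
  TTF...
  .TT..F
  TTF...
Step 3: 5 trees catch fire, 6 burn out
  T.TF.F
  TT....
  TF....
  .TF...
  TF....
Step 4: 5 trees catch fire, 5 burn out
  T.F...
  TF....
  F.....
  .F....
  F.....
Step 5: 1 trees catch fire, 5 burn out
  T.....
  F.....
  ......
  ......
  ......
Step 6: 1 trees catch fire, 1 burn out
  F.....
  ......
  ......
  ......
  ......

F.....
......
......
......
......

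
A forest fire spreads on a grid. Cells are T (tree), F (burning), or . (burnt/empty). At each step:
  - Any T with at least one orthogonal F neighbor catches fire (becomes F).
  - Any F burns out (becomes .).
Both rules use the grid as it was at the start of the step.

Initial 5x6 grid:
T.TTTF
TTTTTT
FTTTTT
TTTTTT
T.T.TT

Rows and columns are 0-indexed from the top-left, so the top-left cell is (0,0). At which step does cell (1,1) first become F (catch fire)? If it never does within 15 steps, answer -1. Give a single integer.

Step 1: cell (1,1)='T' (+5 fires, +2 burnt)
Step 2: cell (1,1)='F' (+8 fires, +5 burnt)
  -> target ignites at step 2
Step 3: cell (1,1)='.' (+7 fires, +8 burnt)
Step 4: cell (1,1)='.' (+4 fires, +7 burnt)
Step 5: cell (1,1)='.' (+1 fires, +4 burnt)
Step 6: cell (1,1)='.' (+0 fires, +1 burnt)
  fire out at step 6

2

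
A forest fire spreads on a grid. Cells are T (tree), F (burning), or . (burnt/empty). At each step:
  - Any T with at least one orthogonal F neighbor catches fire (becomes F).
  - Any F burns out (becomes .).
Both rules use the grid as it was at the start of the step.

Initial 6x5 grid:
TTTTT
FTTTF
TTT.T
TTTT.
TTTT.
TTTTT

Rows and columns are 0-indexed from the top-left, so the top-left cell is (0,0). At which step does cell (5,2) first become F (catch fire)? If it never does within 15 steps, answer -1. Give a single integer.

Step 1: cell (5,2)='T' (+6 fires, +2 burnt)
Step 2: cell (5,2)='T' (+5 fires, +6 burnt)
Step 3: cell (5,2)='T' (+4 fires, +5 burnt)
Step 4: cell (5,2)='T' (+3 fires, +4 burnt)
Step 5: cell (5,2)='T' (+3 fires, +3 burnt)
Step 6: cell (5,2)='F' (+2 fires, +3 burnt)
  -> target ignites at step 6
Step 7: cell (5,2)='.' (+1 fires, +2 burnt)
Step 8: cell (5,2)='.' (+1 fires, +1 burnt)
Step 9: cell (5,2)='.' (+0 fires, +1 burnt)
  fire out at step 9

6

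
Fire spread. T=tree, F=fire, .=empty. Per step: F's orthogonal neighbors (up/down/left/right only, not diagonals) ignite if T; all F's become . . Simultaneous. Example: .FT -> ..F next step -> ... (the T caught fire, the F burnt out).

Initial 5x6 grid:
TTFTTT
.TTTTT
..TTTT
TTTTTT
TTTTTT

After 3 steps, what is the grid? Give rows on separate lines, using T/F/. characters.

Step 1: 3 trees catch fire, 1 burn out
  TF.FTT
  .TFTTT
  ..TTTT
  TTTTTT
  TTTTTT
Step 2: 5 trees catch fire, 3 burn out
  F...FT
  .F.FTT
  ..FTTT
  TTTTTT
  TTTTTT
Step 3: 4 trees catch fire, 5 burn out
  .....F
  ....FT
  ...FTT
  TTFTTT
  TTTTTT

.....F
....FT
...FTT
TTFTTT
TTTTTT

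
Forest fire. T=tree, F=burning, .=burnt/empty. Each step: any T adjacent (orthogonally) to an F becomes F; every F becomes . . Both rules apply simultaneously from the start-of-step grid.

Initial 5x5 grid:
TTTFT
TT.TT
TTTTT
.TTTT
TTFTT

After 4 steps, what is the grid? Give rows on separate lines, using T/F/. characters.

Step 1: 6 trees catch fire, 2 burn out
  TTF.F
  TT.FT
  TTTTT
  .TFTT
  TF.FT
Step 2: 8 trees catch fire, 6 burn out
  TF...
  TT..F
  TTFFT
  .F.FT
  F...F
Step 3: 5 trees catch fire, 8 burn out
  F....
  TF...
  TF..F
  ....F
  .....
Step 4: 2 trees catch fire, 5 burn out
  .....
  F....
  F....
  .....
  .....

.....
F....
F....
.....
.....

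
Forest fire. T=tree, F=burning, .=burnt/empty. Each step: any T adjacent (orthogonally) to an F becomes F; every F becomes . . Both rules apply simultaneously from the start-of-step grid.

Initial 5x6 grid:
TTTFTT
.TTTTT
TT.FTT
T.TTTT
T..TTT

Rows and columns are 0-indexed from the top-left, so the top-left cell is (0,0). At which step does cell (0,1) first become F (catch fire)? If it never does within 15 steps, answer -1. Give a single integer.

Step 1: cell (0,1)='T' (+5 fires, +2 burnt)
Step 2: cell (0,1)='F' (+8 fires, +5 burnt)
  -> target ignites at step 2
Step 3: cell (0,1)='.' (+5 fires, +8 burnt)
Step 4: cell (0,1)='.' (+2 fires, +5 burnt)
Step 5: cell (0,1)='.' (+1 fires, +2 burnt)
Step 6: cell (0,1)='.' (+1 fires, +1 burnt)
Step 7: cell (0,1)='.' (+1 fires, +1 burnt)
Step 8: cell (0,1)='.' (+0 fires, +1 burnt)
  fire out at step 8

2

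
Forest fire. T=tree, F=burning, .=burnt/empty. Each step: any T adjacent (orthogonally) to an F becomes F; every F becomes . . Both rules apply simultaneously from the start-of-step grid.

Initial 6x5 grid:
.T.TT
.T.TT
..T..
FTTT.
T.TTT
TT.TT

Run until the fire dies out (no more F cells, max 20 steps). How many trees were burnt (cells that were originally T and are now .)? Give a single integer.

Step 1: +2 fires, +1 burnt (F count now 2)
Step 2: +2 fires, +2 burnt (F count now 2)
Step 3: +4 fires, +2 burnt (F count now 4)
Step 4: +1 fires, +4 burnt (F count now 1)
Step 5: +2 fires, +1 burnt (F count now 2)
Step 6: +1 fires, +2 burnt (F count now 1)
Step 7: +0 fires, +1 burnt (F count now 0)
Fire out after step 7
Initially T: 18, now '.': 24
Total burnt (originally-T cells now '.'): 12

Answer: 12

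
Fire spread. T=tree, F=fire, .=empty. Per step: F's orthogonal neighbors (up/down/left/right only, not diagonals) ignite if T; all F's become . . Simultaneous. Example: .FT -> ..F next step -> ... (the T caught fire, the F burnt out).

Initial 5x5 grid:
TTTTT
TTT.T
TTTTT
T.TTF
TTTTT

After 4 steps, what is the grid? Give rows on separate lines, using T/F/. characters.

Step 1: 3 trees catch fire, 1 burn out
  TTTTT
  TTT.T
  TTTTF
  T.TF.
  TTTTF
Step 2: 4 trees catch fire, 3 burn out
  TTTTT
  TTT.F
  TTTF.
  T.F..
  TTTF.
Step 3: 3 trees catch fire, 4 burn out
  TTTTF
  TTT..
  TTF..
  T....
  TTF..
Step 4: 4 trees catch fire, 3 burn out
  TTTF.
  TTF..
  TF...
  T....
  TF...

TTTF.
TTF..
TF...
T....
TF...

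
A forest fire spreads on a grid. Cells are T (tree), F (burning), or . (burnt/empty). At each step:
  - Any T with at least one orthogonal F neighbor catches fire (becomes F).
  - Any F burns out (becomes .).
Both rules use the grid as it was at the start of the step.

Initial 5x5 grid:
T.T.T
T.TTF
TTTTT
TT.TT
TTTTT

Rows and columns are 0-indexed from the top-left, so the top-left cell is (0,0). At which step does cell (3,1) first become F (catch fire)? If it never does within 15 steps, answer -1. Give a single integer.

Step 1: cell (3,1)='T' (+3 fires, +1 burnt)
Step 2: cell (3,1)='T' (+3 fires, +3 burnt)
Step 3: cell (3,1)='T' (+4 fires, +3 burnt)
Step 4: cell (3,1)='T' (+2 fires, +4 burnt)
Step 5: cell (3,1)='F' (+3 fires, +2 burnt)
  -> target ignites at step 5
Step 6: cell (3,1)='.' (+3 fires, +3 burnt)
Step 7: cell (3,1)='.' (+2 fires, +3 burnt)
Step 8: cell (3,1)='.' (+0 fires, +2 burnt)
  fire out at step 8

5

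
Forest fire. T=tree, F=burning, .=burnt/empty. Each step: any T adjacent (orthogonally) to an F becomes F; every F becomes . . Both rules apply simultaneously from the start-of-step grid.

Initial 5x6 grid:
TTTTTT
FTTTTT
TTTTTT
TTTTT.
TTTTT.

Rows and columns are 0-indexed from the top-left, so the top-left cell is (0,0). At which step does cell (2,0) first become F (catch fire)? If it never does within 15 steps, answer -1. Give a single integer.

Step 1: cell (2,0)='F' (+3 fires, +1 burnt)
  -> target ignites at step 1
Step 2: cell (2,0)='.' (+4 fires, +3 burnt)
Step 3: cell (2,0)='.' (+5 fires, +4 burnt)
Step 4: cell (2,0)='.' (+5 fires, +5 burnt)
Step 5: cell (2,0)='.' (+5 fires, +5 burnt)
Step 6: cell (2,0)='.' (+4 fires, +5 burnt)
Step 7: cell (2,0)='.' (+1 fires, +4 burnt)
Step 8: cell (2,0)='.' (+0 fires, +1 burnt)
  fire out at step 8

1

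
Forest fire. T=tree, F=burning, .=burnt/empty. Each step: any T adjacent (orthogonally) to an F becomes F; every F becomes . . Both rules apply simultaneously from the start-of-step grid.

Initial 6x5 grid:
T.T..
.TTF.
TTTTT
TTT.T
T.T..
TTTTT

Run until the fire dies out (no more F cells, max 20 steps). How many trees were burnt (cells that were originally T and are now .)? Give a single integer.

Answer: 19

Derivation:
Step 1: +2 fires, +1 burnt (F count now 2)
Step 2: +4 fires, +2 burnt (F count now 4)
Step 3: +3 fires, +4 burnt (F count now 3)
Step 4: +3 fires, +3 burnt (F count now 3)
Step 5: +2 fires, +3 burnt (F count now 2)
Step 6: +3 fires, +2 burnt (F count now 3)
Step 7: +2 fires, +3 burnt (F count now 2)
Step 8: +0 fires, +2 burnt (F count now 0)
Fire out after step 8
Initially T: 20, now '.': 29
Total burnt (originally-T cells now '.'): 19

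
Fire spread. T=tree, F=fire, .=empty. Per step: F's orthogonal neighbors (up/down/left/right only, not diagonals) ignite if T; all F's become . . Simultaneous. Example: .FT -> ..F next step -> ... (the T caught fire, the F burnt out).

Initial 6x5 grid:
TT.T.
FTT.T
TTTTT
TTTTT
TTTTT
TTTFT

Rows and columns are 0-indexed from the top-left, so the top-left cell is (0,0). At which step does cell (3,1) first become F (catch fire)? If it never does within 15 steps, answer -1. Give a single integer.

Step 1: cell (3,1)='T' (+6 fires, +2 burnt)
Step 2: cell (3,1)='T' (+8 fires, +6 burnt)
Step 3: cell (3,1)='F' (+8 fires, +8 burnt)
  -> target ignites at step 3
Step 4: cell (3,1)='.' (+1 fires, +8 burnt)
Step 5: cell (3,1)='.' (+1 fires, +1 burnt)
Step 6: cell (3,1)='.' (+0 fires, +1 burnt)
  fire out at step 6

3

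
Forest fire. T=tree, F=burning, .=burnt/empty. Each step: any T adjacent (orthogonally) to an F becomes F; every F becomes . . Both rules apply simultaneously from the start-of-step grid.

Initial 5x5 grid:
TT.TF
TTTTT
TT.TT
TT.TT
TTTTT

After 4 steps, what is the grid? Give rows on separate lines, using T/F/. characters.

Step 1: 2 trees catch fire, 1 burn out
  TT.F.
  TTTTF
  TT.TT
  TT.TT
  TTTTT
Step 2: 2 trees catch fire, 2 burn out
  TT...
  TTTF.
  TT.TF
  TT.TT
  TTTTT
Step 3: 3 trees catch fire, 2 burn out
  TT...
  TTF..
  TT.F.
  TT.TF
  TTTTT
Step 4: 3 trees catch fire, 3 burn out
  TT...
  TF...
  TT...
  TT.F.
  TTTTF

TT...
TF...
TT...
TT.F.
TTTTF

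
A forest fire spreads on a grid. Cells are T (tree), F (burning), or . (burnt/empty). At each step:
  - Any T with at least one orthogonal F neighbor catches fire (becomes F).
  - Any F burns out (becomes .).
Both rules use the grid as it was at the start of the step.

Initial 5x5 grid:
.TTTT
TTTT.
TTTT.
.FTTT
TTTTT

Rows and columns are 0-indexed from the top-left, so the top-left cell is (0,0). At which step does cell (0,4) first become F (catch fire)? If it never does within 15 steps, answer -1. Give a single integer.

Step 1: cell (0,4)='T' (+3 fires, +1 burnt)
Step 2: cell (0,4)='T' (+6 fires, +3 burnt)
Step 3: cell (0,4)='T' (+6 fires, +6 burnt)
Step 4: cell (0,4)='T' (+3 fires, +6 burnt)
Step 5: cell (0,4)='T' (+1 fires, +3 burnt)
Step 6: cell (0,4)='F' (+1 fires, +1 burnt)
  -> target ignites at step 6
Step 7: cell (0,4)='.' (+0 fires, +1 burnt)
  fire out at step 7

6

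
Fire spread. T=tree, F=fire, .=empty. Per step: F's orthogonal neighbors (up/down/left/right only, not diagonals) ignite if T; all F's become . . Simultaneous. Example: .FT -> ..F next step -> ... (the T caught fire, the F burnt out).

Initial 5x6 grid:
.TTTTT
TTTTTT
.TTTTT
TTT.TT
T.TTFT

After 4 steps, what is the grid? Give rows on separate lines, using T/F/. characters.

Step 1: 3 trees catch fire, 1 burn out
  .TTTTT
  TTTTTT
  .TTTTT
  TTT.FT
  T.TF.F
Step 2: 3 trees catch fire, 3 burn out
  .TTTTT
  TTTTTT
  .TTTFT
  TTT..F
  T.F...
Step 3: 4 trees catch fire, 3 burn out
  .TTTTT
  TTTTFT
  .TTF.F
  TTF...
  T.....
Step 4: 5 trees catch fire, 4 burn out
  .TTTFT
  TTTF.F
  .TF...
  TF....
  T.....

.TTTFT
TTTF.F
.TF...
TF....
T.....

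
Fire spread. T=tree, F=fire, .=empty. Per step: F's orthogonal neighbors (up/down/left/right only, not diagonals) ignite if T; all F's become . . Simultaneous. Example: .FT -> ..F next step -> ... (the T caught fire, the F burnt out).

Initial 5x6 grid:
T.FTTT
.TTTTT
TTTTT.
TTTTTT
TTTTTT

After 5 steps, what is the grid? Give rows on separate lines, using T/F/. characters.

Step 1: 2 trees catch fire, 1 burn out
  T..FTT
  .TFTTT
  TTTTT.
  TTTTTT
  TTTTTT
Step 2: 4 trees catch fire, 2 burn out
  T...FT
  .F.FTT
  TTFTT.
  TTTTTT
  TTTTTT
Step 3: 5 trees catch fire, 4 burn out
  T....F
  ....FT
  TF.FT.
  TTFTTT
  TTTTTT
Step 4: 6 trees catch fire, 5 burn out
  T.....
  .....F
  F...F.
  TF.FTT
  TTFTTT
Step 5: 4 trees catch fire, 6 burn out
  T.....
  ......
  ......
  F...FT
  TF.FTT

T.....
......
......
F...FT
TF.FTT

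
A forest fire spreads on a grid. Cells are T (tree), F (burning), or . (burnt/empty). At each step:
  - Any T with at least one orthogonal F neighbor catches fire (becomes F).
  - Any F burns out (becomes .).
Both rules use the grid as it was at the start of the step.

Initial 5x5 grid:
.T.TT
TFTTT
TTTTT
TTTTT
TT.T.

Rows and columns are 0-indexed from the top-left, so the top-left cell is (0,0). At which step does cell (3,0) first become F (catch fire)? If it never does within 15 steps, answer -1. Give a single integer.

Step 1: cell (3,0)='T' (+4 fires, +1 burnt)
Step 2: cell (3,0)='T' (+4 fires, +4 burnt)
Step 3: cell (3,0)='F' (+6 fires, +4 burnt)
  -> target ignites at step 3
Step 4: cell (3,0)='.' (+4 fires, +6 burnt)
Step 5: cell (3,0)='.' (+2 fires, +4 burnt)
Step 6: cell (3,0)='.' (+0 fires, +2 burnt)
  fire out at step 6

3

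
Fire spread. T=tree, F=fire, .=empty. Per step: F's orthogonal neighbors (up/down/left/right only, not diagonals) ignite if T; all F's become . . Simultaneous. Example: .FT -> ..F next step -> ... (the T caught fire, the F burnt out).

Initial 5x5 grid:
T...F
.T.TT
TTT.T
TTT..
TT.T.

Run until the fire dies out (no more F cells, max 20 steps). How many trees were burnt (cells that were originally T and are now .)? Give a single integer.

Answer: 3

Derivation:
Step 1: +1 fires, +1 burnt (F count now 1)
Step 2: +2 fires, +1 burnt (F count now 2)
Step 3: +0 fires, +2 burnt (F count now 0)
Fire out after step 3
Initially T: 14, now '.': 14
Total burnt (originally-T cells now '.'): 3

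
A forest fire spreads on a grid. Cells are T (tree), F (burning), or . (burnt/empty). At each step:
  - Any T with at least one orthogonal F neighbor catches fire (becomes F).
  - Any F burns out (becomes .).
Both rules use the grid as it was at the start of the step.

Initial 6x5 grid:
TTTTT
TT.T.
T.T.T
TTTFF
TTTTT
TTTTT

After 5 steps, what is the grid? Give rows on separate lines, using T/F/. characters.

Step 1: 4 trees catch fire, 2 burn out
  TTTTT
  TT.T.
  T.T.F
  TTF..
  TTTFF
  TTTTT
Step 2: 5 trees catch fire, 4 burn out
  TTTTT
  TT.T.
  T.F..
  TF...
  TTF..
  TTTFF
Step 3: 3 trees catch fire, 5 burn out
  TTTTT
  TT.T.
  T....
  F....
  TF...
  TTF..
Step 4: 3 trees catch fire, 3 burn out
  TTTTT
  TT.T.
  F....
  .....
  F....
  TF...
Step 5: 2 trees catch fire, 3 burn out
  TTTTT
  FT.T.
  .....
  .....
  .....
  F....

TTTTT
FT.T.
.....
.....
.....
F....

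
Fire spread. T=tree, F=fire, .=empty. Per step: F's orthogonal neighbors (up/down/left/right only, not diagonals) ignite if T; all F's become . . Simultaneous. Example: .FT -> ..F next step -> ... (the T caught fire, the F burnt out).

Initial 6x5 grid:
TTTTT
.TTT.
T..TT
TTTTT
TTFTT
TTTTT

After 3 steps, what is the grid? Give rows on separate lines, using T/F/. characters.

Step 1: 4 trees catch fire, 1 burn out
  TTTTT
  .TTT.
  T..TT
  TTFTT
  TF.FT
  TTFTT
Step 2: 6 trees catch fire, 4 burn out
  TTTTT
  .TTT.
  T..TT
  TF.FT
  F...F
  TF.FT
Step 3: 5 trees catch fire, 6 burn out
  TTTTT
  .TTT.
  T..FT
  F...F
  .....
  F...F

TTTTT
.TTT.
T..FT
F...F
.....
F...F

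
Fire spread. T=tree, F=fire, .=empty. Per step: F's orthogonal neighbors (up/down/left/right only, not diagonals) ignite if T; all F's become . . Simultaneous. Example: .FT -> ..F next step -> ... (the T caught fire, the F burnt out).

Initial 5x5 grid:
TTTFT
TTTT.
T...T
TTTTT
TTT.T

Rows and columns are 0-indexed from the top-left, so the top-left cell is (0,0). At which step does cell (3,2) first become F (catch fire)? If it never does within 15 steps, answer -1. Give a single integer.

Step 1: cell (3,2)='T' (+3 fires, +1 burnt)
Step 2: cell (3,2)='T' (+2 fires, +3 burnt)
Step 3: cell (3,2)='T' (+2 fires, +2 burnt)
Step 4: cell (3,2)='T' (+1 fires, +2 burnt)
Step 5: cell (3,2)='T' (+1 fires, +1 burnt)
Step 6: cell (3,2)='T' (+1 fires, +1 burnt)
Step 7: cell (3,2)='T' (+2 fires, +1 burnt)
Step 8: cell (3,2)='F' (+2 fires, +2 burnt)
  -> target ignites at step 8
Step 9: cell (3,2)='.' (+2 fires, +2 burnt)
Step 10: cell (3,2)='.' (+1 fires, +2 burnt)
Step 11: cell (3,2)='.' (+2 fires, +1 burnt)
Step 12: cell (3,2)='.' (+0 fires, +2 burnt)
  fire out at step 12

8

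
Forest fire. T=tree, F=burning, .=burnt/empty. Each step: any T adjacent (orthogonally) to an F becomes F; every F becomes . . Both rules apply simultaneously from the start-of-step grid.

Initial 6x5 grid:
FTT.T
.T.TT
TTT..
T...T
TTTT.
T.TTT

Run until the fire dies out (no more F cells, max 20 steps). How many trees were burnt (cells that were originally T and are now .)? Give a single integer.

Step 1: +1 fires, +1 burnt (F count now 1)
Step 2: +2 fires, +1 burnt (F count now 2)
Step 3: +1 fires, +2 burnt (F count now 1)
Step 4: +2 fires, +1 burnt (F count now 2)
Step 5: +1 fires, +2 burnt (F count now 1)
Step 6: +1 fires, +1 burnt (F count now 1)
Step 7: +2 fires, +1 burnt (F count now 2)
Step 8: +1 fires, +2 burnt (F count now 1)
Step 9: +2 fires, +1 burnt (F count now 2)
Step 10: +1 fires, +2 burnt (F count now 1)
Step 11: +1 fires, +1 burnt (F count now 1)
Step 12: +0 fires, +1 burnt (F count now 0)
Fire out after step 12
Initially T: 19, now '.': 26
Total burnt (originally-T cells now '.'): 15

Answer: 15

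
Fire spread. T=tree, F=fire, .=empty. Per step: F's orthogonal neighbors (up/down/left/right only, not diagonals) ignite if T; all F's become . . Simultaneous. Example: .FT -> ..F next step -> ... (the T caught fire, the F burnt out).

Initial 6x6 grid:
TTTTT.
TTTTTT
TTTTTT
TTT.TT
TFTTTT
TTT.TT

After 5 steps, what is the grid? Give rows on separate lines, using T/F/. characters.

Step 1: 4 trees catch fire, 1 burn out
  TTTTT.
  TTTTTT
  TTTTTT
  TFT.TT
  F.FTTT
  TFT.TT
Step 2: 6 trees catch fire, 4 burn out
  TTTTT.
  TTTTTT
  TFTTTT
  F.F.TT
  ...FTT
  F.F.TT
Step 3: 4 trees catch fire, 6 burn out
  TTTTT.
  TFTTTT
  F.FTTT
  ....TT
  ....FT
  ....TT
Step 4: 7 trees catch fire, 4 burn out
  TFTTT.
  F.FTTT
  ...FTT
  ....FT
  .....F
  ....FT
Step 5: 6 trees catch fire, 7 burn out
  F.FTT.
  ...FTT
  ....FT
  .....F
  ......
  .....F

F.FTT.
...FTT
....FT
.....F
......
.....F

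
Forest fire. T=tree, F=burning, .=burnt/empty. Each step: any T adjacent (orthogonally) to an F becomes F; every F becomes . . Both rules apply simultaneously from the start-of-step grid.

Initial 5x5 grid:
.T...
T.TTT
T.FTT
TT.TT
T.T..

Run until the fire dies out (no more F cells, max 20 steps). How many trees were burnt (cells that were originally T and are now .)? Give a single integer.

Step 1: +2 fires, +1 burnt (F count now 2)
Step 2: +3 fires, +2 burnt (F count now 3)
Step 3: +2 fires, +3 burnt (F count now 2)
Step 4: +0 fires, +2 burnt (F count now 0)
Fire out after step 4
Initially T: 14, now '.': 18
Total burnt (originally-T cells now '.'): 7

Answer: 7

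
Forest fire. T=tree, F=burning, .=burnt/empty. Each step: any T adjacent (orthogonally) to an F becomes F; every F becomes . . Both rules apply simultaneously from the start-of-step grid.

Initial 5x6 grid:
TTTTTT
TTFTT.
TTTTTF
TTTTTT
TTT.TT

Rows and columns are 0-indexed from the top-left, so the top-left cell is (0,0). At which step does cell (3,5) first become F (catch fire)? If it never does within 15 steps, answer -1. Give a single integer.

Step 1: cell (3,5)='F' (+6 fires, +2 burnt)
  -> target ignites at step 1
Step 2: cell (3,5)='.' (+9 fires, +6 burnt)
Step 3: cell (3,5)='.' (+7 fires, +9 burnt)
Step 4: cell (3,5)='.' (+3 fires, +7 burnt)
Step 5: cell (3,5)='.' (+1 fires, +3 burnt)
Step 6: cell (3,5)='.' (+0 fires, +1 burnt)
  fire out at step 6

1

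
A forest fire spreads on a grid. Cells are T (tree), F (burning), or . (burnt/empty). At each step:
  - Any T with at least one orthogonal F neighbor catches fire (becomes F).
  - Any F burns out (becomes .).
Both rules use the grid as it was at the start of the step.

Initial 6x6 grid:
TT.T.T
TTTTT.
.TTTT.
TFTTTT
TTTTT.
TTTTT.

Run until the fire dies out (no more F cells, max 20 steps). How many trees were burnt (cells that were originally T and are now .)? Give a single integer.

Answer: 27

Derivation:
Step 1: +4 fires, +1 burnt (F count now 4)
Step 2: +6 fires, +4 burnt (F count now 6)
Step 3: +8 fires, +6 burnt (F count now 8)
Step 4: +6 fires, +8 burnt (F count now 6)
Step 5: +3 fires, +6 burnt (F count now 3)
Step 6: +0 fires, +3 burnt (F count now 0)
Fire out after step 6
Initially T: 28, now '.': 35
Total burnt (originally-T cells now '.'): 27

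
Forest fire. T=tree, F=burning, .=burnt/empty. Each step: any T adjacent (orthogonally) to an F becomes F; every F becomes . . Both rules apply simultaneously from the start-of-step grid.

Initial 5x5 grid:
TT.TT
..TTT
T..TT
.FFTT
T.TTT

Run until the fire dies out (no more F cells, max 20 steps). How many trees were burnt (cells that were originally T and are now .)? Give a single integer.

Step 1: +2 fires, +2 burnt (F count now 2)
Step 2: +3 fires, +2 burnt (F count now 3)
Step 3: +3 fires, +3 burnt (F count now 3)
Step 4: +3 fires, +3 burnt (F count now 3)
Step 5: +1 fires, +3 burnt (F count now 1)
Step 6: +0 fires, +1 burnt (F count now 0)
Fire out after step 6
Initially T: 16, now '.': 21
Total burnt (originally-T cells now '.'): 12

Answer: 12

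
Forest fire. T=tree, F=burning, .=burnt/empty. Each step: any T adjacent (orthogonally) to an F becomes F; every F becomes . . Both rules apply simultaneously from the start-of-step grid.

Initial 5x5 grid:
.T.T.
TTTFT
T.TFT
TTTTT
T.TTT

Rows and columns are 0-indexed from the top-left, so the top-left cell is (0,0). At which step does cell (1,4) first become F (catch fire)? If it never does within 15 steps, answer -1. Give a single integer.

Step 1: cell (1,4)='F' (+6 fires, +2 burnt)
  -> target ignites at step 1
Step 2: cell (1,4)='.' (+4 fires, +6 burnt)
Step 3: cell (1,4)='.' (+5 fires, +4 burnt)
Step 4: cell (1,4)='.' (+2 fires, +5 burnt)
Step 5: cell (1,4)='.' (+1 fires, +2 burnt)
Step 6: cell (1,4)='.' (+0 fires, +1 burnt)
  fire out at step 6

1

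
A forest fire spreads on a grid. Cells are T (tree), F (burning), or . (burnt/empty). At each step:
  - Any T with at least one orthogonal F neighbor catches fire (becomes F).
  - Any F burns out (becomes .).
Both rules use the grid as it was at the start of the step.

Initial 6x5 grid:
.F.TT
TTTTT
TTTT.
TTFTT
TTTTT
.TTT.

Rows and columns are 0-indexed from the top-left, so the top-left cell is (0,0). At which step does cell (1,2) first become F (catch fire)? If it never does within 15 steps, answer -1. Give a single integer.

Step 1: cell (1,2)='T' (+5 fires, +2 burnt)
Step 2: cell (1,2)='F' (+9 fires, +5 burnt)
  -> target ignites at step 2
Step 3: cell (1,2)='.' (+6 fires, +9 burnt)
Step 4: cell (1,2)='.' (+2 fires, +6 burnt)
Step 5: cell (1,2)='.' (+1 fires, +2 burnt)
Step 6: cell (1,2)='.' (+0 fires, +1 burnt)
  fire out at step 6

2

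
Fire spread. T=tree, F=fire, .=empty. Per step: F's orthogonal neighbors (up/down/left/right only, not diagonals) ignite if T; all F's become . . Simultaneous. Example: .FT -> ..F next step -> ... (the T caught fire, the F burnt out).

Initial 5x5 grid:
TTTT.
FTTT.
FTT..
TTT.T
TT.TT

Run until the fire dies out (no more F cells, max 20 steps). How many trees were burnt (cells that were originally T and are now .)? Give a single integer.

Answer: 14

Derivation:
Step 1: +4 fires, +2 burnt (F count now 4)
Step 2: +5 fires, +4 burnt (F count now 5)
Step 3: +4 fires, +5 burnt (F count now 4)
Step 4: +1 fires, +4 burnt (F count now 1)
Step 5: +0 fires, +1 burnt (F count now 0)
Fire out after step 5
Initially T: 17, now '.': 22
Total burnt (originally-T cells now '.'): 14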